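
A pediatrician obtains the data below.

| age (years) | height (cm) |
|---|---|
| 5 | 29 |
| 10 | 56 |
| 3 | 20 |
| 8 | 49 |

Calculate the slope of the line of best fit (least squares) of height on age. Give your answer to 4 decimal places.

n = 4, Σx = 26, Σy = 154, Σxy = 1157, Σx² = 198
Sxx = Σx² − (Σx)²/n = 198 − 169 = 29
Sxy = Σxy − (Σx)(Σy)/n = 1157 − 1001 = 156
b = Sxy/Sxx = 156/29 = 5.379310

5.3793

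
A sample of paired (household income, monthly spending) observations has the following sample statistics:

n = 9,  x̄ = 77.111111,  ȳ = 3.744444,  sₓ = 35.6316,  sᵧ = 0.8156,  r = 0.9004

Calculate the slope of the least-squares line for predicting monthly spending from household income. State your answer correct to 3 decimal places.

0.021

b = r · sᵧ/sₓ = 0.9004 · 0.8156/35.6316 = 0.020610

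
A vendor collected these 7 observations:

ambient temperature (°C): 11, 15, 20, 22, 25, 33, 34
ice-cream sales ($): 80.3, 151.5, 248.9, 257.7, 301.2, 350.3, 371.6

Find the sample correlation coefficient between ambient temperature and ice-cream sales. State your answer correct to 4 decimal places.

n = 7, Σx = 160, Σy = 1761.5, Σxy = 45527.5, Σx² = 4100, Σy² = 509278.93
Sxx = Σx² − (Σx)²/n = 4100 − 3657.142857 = 442.857143
Sxy = Σxy − (Σx)(Σy)/n = 45527.5 − 40262.857143 = 5264.642857
Syy = Σy² − (Σy)²/n = 509278.93 − 443268.892857 = 66010.037143
r = Sxy/√(Sxx·Syy) = 5264.642857/√(29233016.448980) = 5264.642857/5406.756555 = 0.973716

0.9737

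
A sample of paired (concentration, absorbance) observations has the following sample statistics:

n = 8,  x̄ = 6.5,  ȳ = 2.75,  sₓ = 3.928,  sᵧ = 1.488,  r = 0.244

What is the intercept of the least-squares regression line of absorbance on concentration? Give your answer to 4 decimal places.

2.1492

b = r · sᵧ/sₓ = 0.244 · 1.488/3.928 = 0.092432
a = ȳ − b·x̄ = 2.75 − 0.092432·6.5 = 2.149193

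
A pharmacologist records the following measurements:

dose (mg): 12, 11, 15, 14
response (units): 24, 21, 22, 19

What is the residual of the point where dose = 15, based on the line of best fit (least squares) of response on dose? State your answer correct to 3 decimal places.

n = 4, Σx = 52, Σy = 86, Σxy = 1115, Σx² = 686
Sxx = Σx² − (Σx)²/n = 686 − 676 = 10
Sxy = Σxy − (Σx)(Σy)/n = 1115 − 1118 = -3
b = Sxy/Sxx = -3/10 = -0.3
a = ȳ − b·x̄ = 21.5 − (-0.3)·13 = 25.4
ŷ(15) = 25.4 + (-0.3)·15 = 20.9
residual = y − ŷ = 22 − 20.9 = 1.1

1.100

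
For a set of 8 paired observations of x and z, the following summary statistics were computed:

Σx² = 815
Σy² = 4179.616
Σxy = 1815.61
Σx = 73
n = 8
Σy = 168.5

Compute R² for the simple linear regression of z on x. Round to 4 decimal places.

0.8235

Sxx = Σx² − (Σx)²/n = 815 − 666.125 = 148.875
Sxy = Σxy − (Σx)(Σy)/n = 1815.61 − 1537.5625 = 278.0475
Syy = Σy² − (Σy)²/n = 4179.616 − 3549.03125 = 630.58475
R² = Sxy²/(Sxx·Syy) = (278.0475)²/(148.875·630.58475) = 0.823517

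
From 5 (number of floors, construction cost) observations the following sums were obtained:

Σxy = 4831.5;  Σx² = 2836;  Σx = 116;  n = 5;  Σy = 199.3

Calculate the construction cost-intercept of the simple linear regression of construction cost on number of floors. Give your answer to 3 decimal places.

6.576

Sxx = Σx² − (Σx)²/n = 2836 − 2691.2 = 144.8
Sxy = Σxy − (Σx)(Σy)/n = 4831.5 − 4623.76 = 207.74
b = Sxy/Sxx = 207.74/144.8 = 1.434669
a = ȳ − b·x̄ = 39.86 − 1.434669·23.2 = 6.575691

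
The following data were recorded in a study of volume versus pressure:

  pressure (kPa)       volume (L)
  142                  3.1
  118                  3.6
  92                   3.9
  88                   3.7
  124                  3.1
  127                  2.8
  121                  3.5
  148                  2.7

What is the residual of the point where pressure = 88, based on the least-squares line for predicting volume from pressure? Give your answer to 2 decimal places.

n = 8, Σx = 960, Σy = 26.4, Σxy = 3112.5, Σx² = 118346
Sxx = Σx² − (Σx)²/n = 118346 − 115200 = 3146
Sxy = Σxy − (Σx)(Σy)/n = 3112.5 − 3168 = -55.5
b = Sxy/Sxx = -55.5/3146 = -0.017641
a = ȳ − b·x̄ = 3.3 − (-0.017641)·120 = 5.416974
ŷ(88) = 5.416974 + (-0.017641)·88 = 3.864526
residual = y − ŷ = 3.7 − 3.864526 = -0.164526

-0.16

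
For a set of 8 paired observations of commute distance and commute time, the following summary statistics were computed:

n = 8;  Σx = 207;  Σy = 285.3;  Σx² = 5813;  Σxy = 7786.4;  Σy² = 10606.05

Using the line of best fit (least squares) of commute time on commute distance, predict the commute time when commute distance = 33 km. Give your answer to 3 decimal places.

41.967

Sxx = Σx² − (Σx)²/n = 5813 − 5356.125 = 456.875
Sxy = Σxy − (Σx)(Σy)/n = 7786.4 − 7382.1375 = 404.2625
b = Sxy/Sxx = 404.2625/456.875 = 0.884843
a = ȳ − b·x̄ = 35.6625 − 0.884843·25.875 = 12.767196
ŷ(33) = a + b·33 = 12.767196 + 0.884843·33 = 41.967004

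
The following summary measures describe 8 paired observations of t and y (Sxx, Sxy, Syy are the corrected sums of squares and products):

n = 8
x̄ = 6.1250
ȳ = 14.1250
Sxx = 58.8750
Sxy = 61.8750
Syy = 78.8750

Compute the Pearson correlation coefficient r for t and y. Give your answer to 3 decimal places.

r = Sxy/√(Sxx·Syy) = 61.875/√(4643.765625) = 61.875/68.145180 = 0.907988

0.908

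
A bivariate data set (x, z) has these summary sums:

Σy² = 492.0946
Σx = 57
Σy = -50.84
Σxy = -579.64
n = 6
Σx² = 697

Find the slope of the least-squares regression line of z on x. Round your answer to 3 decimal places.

-0.622

Sxx = Σx² − (Σx)²/n = 697 − 541.5 = 155.5
Sxy = Σxy − (Σx)(Σy)/n = -579.64 − (-482.98) = -96.66
b = Sxy/Sxx = -96.66/155.5 = -0.621608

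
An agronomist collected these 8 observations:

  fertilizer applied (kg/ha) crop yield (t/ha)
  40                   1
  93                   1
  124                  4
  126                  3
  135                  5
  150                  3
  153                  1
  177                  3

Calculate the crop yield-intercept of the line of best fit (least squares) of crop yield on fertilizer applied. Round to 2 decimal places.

0.66

n = 8, Σx = 998, Σy = 21, Σxy = 2816, Σx² = 136964
Sxx = Σx² − (Σx)²/n = 136964 − 124500.5 = 12463.5
Sxy = Σxy − (Σx)(Σy)/n = 2816 − 2619.75 = 196.25
b = Sxy/Sxx = 196.25/12463.5 = 0.015746
a = ȳ − b·x̄ = 2.625 − 0.015746·124.75 = 0.660689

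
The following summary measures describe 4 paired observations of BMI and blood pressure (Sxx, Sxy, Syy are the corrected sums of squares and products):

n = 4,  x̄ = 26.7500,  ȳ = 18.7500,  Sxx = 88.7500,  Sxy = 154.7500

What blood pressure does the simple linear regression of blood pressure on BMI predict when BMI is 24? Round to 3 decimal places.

b = Sxy/Sxx = 154.75/88.75 = 1.743662
a = ȳ − b·x̄ = 18.75 − 1.743662·26.75 = -27.892958
ŷ(24) = a + b·24 = -27.892958 + 1.743662·24 = 13.954930

13.955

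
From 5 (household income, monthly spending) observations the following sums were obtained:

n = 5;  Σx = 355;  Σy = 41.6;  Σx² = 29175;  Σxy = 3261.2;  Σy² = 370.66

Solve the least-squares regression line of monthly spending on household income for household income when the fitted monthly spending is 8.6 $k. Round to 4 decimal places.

74.6138

Sxx = Σx² − (Σx)²/n = 29175 − 25205 = 3970
Sxy = Σxy − (Σx)(Σy)/n = 3261.2 − 2953.6 = 307.6
b = Sxy/Sxx = 307.6/3970 = 0.077481
a = ȳ − b·x̄ = 8.32 − 0.077481·71 = 2.818841
Set a + b·x = 8.6: x = (8.6 − 2.818841) / 0.077481 = 74.613784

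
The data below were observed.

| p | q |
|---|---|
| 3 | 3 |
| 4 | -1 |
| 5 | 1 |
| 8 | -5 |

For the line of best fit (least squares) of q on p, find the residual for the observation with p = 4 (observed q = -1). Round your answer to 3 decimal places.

-1.929

n = 4, Σx = 20, Σy = -2, Σxy = -30, Σx² = 114
Sxx = Σx² − (Σx)²/n = 114 − 100 = 14
Sxy = Σxy − (Σx)(Σy)/n = -30 − (-10) = -20
b = Sxy/Sxx = -20/14 = -1.428571
a = ȳ − b·x̄ = -0.5 − (-1.428571)·5 = 6.642857
ŷ(4) = 6.642857 + (-1.428571)·4 = 0.928571
residual = y − ŷ = -1 − 0.928571 = -1.928571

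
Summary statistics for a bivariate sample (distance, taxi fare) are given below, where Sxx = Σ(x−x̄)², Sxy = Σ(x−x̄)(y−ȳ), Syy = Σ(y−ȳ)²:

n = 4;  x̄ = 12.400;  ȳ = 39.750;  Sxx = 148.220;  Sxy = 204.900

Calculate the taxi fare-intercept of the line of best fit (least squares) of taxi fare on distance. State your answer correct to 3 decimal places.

22.608

b = Sxy/Sxx = 204.9/148.22 = 1.382405
a = ȳ − b·x̄ = 39.75 − 1.382405·12.4 = 22.608184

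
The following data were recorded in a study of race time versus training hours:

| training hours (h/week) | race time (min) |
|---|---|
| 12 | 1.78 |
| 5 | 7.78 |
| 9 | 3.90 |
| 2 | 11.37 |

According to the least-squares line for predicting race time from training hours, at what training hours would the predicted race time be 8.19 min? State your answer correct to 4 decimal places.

4.9360

n = 4, Σx = 28, Σy = 24.83, Σxy = 118.1, Σx² = 254
Sxx = Σx² − (Σx)²/n = 254 − 196 = 58
Sxy = Σxy − (Σx)(Σy)/n = 118.1 − 173.81 = -55.71
b = Sxy/Sxx = -55.71/58 = -0.960517
a = ȳ − b·x̄ = 6.2075 − (-0.960517)·7 = 12.931121
Set a + b·x = 8.19: x = (8.19 − 12.931121) / (-0.960517) = 4.936008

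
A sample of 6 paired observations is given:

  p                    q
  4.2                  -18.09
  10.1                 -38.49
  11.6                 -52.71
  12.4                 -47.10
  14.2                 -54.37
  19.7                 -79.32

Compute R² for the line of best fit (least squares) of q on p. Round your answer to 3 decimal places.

n = 6, Σx = 72.2, Σy = -290.08, Σxy = -3994.861, Σx² = 997.7, Σy² = 16053.2416
Sxx = Σx² − (Σx)²/n = 997.7 − 868.806667 = 128.893333
Sxy = Σxy − (Σx)(Σy)/n = -3994.861 − (-3490.629333) = -504.231667
Syy = Σy² − (Σy)²/n = 16053.2416 − 14024.401067 = 2028.840533
R² = Sxy²/(Sxx·Syy) = (-504.231667)²/(128.893333·2028.840533) = 0.972259

0.972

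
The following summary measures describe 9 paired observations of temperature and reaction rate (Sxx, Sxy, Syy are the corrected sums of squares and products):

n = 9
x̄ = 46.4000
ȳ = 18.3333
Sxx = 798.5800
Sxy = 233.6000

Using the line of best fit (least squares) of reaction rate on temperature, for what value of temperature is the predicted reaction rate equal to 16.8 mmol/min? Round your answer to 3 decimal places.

41.158

b = Sxy/Sxx = 233.6/798.58 = 0.292519
a = ȳ − b·x̄ = 18.3333 − 0.292519·46.4 = 4.760408
Set a + b·x = 16.8: x = (16.8 − 4.760408) / 0.292519 = 41.158293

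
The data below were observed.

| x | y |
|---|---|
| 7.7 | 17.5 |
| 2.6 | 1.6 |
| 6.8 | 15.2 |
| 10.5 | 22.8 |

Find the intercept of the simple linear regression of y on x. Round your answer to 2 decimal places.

-4.57

n = 4, Σx = 27.6, Σy = 57.1, Σxy = 481.67, Σx² = 222.54
Sxx = Σx² − (Σx)²/n = 222.54 − 190.44 = 32.1
Sxy = Σxy − (Σx)(Σy)/n = 481.67 − 393.99 = 87.68
b = Sxy/Sxx = 87.68/32.1 = 2.731464
a = ȳ − b·x̄ = 14.275 − 2.731464·6.9 = -4.572103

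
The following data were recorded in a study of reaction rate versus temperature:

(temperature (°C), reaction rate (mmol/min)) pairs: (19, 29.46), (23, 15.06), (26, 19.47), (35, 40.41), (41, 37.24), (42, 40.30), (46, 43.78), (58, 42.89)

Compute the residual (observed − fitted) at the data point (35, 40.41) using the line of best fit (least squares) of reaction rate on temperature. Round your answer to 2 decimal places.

7.68

n = 8, Σx = 290, Σy = 268.61, Σxy = 10547.63, Σx² = 11716
Sxx = Σx² − (Σx)²/n = 11716 − 10512.5 = 1203.5
Sxy = Σxy − (Σx)(Σy)/n = 10547.63 − 9737.1125 = 810.5175
b = Sxy/Sxx = 810.5175/1203.5 = 0.673467
a = ȳ − b·x̄ = 33.57625 − 0.673467·36.25 = 9.163072
ŷ(35) = 9.163072 + 0.673467·35 = 32.734416
residual = y − ŷ = 40.41 − 32.734416 = 7.675584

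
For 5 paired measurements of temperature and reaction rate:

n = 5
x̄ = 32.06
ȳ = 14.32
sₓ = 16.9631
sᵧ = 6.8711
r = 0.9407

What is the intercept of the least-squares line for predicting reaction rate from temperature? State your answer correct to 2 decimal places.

b = r · sᵧ/sₓ = 0.9407 · 6.8711/16.9631 = 0.381041
a = ȳ − b·x̄ = 14.32 − 0.381041·32.06 = 2.103812

2.10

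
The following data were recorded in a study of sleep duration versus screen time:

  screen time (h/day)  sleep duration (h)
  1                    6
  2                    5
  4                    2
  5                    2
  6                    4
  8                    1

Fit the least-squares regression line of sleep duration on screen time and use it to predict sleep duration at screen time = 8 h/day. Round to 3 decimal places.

n = 6, Σx = 26, Σy = 20, Σxy = 66, Σx² = 146
Sxx = Σx² − (Σx)²/n = 146 − 112.666667 = 33.333333
Sxy = Σxy − (Σx)(Σy)/n = 66 − 86.666667 = -20.666667
b = Sxy/Sxx = -20.666667/33.333333 = -0.62
a = ȳ − b·x̄ = 3.333333 − (-0.62)·4.333333 = 6.02
ŷ(8) = a + b·8 = 6.02 + (-0.62)·8 = 1.06

1.060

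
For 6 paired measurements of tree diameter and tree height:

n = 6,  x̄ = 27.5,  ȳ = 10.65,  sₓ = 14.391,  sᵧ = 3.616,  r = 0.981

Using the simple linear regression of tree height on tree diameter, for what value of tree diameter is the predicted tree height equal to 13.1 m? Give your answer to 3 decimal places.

37.439

b = r · sᵧ/sₓ = 0.981 · 3.616/14.391 = 0.246494
a = ȳ − b·x̄ = 10.65 − 0.246494·27.5 = 3.871413
Set a + b·x = 13.1: x = (13.1 − 3.871413) / 0.246494 = 37.439388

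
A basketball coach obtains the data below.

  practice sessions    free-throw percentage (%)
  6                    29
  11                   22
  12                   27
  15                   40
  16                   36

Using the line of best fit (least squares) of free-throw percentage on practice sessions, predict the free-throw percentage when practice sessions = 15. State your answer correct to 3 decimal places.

34.090

n = 5, Σx = 60, Σy = 154, Σxy = 1916, Σx² = 782
Sxx = Σx² − (Σx)²/n = 782 − 720 = 62
Sxy = Σxy − (Σx)(Σy)/n = 1916 − 1848 = 68
b = Sxy/Sxx = 68/62 = 1.096774
a = ȳ − b·x̄ = 30.8 − 1.096774·12 = 17.638710
ŷ(15) = a + b·15 = 17.638710 + 1.096774·15 = 34.090323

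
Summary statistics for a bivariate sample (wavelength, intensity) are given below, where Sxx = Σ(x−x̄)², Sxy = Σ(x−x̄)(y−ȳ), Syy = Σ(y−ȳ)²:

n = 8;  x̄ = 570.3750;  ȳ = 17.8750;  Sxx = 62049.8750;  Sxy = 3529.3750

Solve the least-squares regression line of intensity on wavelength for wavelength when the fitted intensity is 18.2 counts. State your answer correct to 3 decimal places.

b = Sxy/Sxx = 3529.375/62049.875 = 0.056880
a = ȳ − b·x̄ = 17.875 − 0.056880·570.375 = -14.567729
Set a + b·x = 18.2: x = (18.2 − (-14.567729)) / 0.056880 = 576.088819

576.089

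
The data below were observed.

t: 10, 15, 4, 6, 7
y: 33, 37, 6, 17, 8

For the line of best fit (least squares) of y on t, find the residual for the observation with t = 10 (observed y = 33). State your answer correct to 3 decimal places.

n = 5, Σx = 42, Σy = 101, Σxy = 1067, Σx² = 426
Sxx = Σx² − (Σx)²/n = 426 − 352.8 = 73.2
Sxy = Σxy − (Σx)(Σy)/n = 1067 − 848.4 = 218.6
b = Sxy/Sxx = 218.6/73.2 = 2.986339
a = ȳ − b·x̄ = 20.2 − 2.986339·8.4 = -4.885246
ŷ(10) = -4.885246 + 2.986339·10 = 24.978142
residual = y − ŷ = 33 − 24.978142 = 8.021858

8.022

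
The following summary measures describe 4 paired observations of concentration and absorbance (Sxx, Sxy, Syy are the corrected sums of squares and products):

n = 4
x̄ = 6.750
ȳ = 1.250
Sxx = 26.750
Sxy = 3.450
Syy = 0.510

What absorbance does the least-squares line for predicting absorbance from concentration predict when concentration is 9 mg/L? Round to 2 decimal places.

1.54

b = Sxy/Sxx = 3.45/26.75 = 0.128972
a = ȳ − b·x̄ = 1.25 − 0.128972·6.75 = 0.379439
ŷ(9) = a + b·9 = 0.379439 + 0.128972·9 = 1.540187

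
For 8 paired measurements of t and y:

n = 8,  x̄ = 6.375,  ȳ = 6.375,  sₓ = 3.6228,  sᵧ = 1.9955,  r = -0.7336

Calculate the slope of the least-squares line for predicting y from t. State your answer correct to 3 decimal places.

b = r · sᵧ/sₓ = -0.7336 · 1.9955/3.6228 = -0.404079

-0.404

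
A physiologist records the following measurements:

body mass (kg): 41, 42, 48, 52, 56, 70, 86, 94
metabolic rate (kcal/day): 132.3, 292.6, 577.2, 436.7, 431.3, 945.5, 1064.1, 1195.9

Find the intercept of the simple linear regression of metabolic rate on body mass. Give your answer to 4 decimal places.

n = 8, Σx = 489, Σy = 5075.6, Σxy = 362392.5, Σx² = 32721
Sxx = Σx² − (Σx)²/n = 32721 − 29890.125 = 2830.875
Sxy = Σxy − (Σx)(Σy)/n = 362392.5 − 310246.05 = 52146.45
b = Sxy/Sxx = 52146.45/2830.875 = 18.420612
a = ȳ − b·x̄ = 634.45 − 18.420612·61.125 = -491.509909

-491.5099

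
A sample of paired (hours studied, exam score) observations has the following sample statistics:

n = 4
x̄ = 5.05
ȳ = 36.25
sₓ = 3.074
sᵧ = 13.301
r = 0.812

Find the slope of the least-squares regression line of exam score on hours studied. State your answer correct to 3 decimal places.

3.513

b = r · sᵧ/sₓ = 0.812 · 13.301/3.074 = 3.513472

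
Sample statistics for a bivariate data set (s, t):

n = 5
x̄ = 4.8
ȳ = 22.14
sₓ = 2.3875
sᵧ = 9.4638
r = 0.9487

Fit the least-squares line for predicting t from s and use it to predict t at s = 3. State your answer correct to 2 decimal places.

b = r · sᵧ/sₓ = 0.9487 · 9.4638/2.3875 = 3.760547
a = ȳ − b·x̄ = 22.14 − 3.760547·4.8 = 4.089372
ŷ(3) = a + b·3 = 4.089372 + 3.760547·3 = 15.371015

15.37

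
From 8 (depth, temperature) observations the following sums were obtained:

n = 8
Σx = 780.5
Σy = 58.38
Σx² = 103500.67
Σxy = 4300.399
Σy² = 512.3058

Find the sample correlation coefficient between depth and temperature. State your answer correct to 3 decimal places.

Sxx = Σx² − (Σx)²/n = 103500.67 − 76147.53125 = 27353.13875
Sxy = Σxy − (Σx)(Σy)/n = 4300.399 − 5695.69875 = -1395.29975
Syy = Σy² − (Σy)²/n = 512.3058 − 426.02805 = 86.27775
r = Sxy/√(Sxx·Syy) = -1395.29975/√(2359967.266788) = -1395.29975/1536.218496 = -0.908269

-0.908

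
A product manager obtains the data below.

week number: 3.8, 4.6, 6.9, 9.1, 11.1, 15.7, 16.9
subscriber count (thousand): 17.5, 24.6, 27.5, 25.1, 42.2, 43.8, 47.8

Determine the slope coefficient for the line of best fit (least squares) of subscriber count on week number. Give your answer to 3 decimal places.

n = 7, Σx = 68.1, Σy = 228.5, Σxy = 2561.72, Σx² = 821.33
Sxx = Σx² − (Σx)²/n = 821.33 − 662.515714 = 158.814286
Sxy = Σxy − (Σx)(Σy)/n = 2561.72 − 2222.978571 = 338.741429
b = Sxy/Sxx = 338.741429/158.814286 = 2.132941

2.133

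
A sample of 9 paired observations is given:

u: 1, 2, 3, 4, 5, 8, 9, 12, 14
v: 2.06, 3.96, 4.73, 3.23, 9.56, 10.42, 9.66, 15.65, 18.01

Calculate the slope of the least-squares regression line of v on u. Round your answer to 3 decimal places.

1.186

n = 9, Σx = 58, Σy = 77.28, Σxy = 695.13, Σx² = 540
Sxx = Σx² − (Σx)²/n = 540 − 373.777778 = 166.222222
Sxy = Σxy − (Σx)(Σy)/n = 695.13 − 498.026667 = 197.103333
b = Sxy/Sxx = 197.103333/166.222222 = 1.185782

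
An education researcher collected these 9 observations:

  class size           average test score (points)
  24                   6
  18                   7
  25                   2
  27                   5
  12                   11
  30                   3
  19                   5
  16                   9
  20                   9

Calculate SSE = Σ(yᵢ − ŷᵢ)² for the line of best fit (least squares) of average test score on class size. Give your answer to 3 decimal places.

n = 9, Σx = 191, Σy = 57, Σxy = 1096, Σx² = 4315, Σy² = 431
Sxx = Σx² − (Σx)²/n = 4315 − 4053.444444 = 261.555556
Sxy = Σxy − (Σx)(Σy)/n = 1096 − 1209.666667 = -113.666667
Syy = Σy² − (Σy)²/n = 431 − 361 = 70
b = Sxy/Sxx = -113.666667/261.555556 = -0.434579
SSE = Syy − b·Sxy = 70 − (-0.434579)·(-113.666667) = 20.602804

20.603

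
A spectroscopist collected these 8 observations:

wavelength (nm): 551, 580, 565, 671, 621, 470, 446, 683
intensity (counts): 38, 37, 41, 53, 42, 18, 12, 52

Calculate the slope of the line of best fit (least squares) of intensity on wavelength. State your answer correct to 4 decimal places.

n = 8, Σx = 4587, Σy = 293, Σxy = 176536, Σx² = 2681413
Sxx = Σx² − (Σx)²/n = 2681413 − 2630071.125 = 51341.875
Sxy = Σxy − (Σx)(Σy)/n = 176536 − 167998.875 = 8537.125
b = Sxy/Sxx = 8537.125/51341.875 = 0.166280

0.1663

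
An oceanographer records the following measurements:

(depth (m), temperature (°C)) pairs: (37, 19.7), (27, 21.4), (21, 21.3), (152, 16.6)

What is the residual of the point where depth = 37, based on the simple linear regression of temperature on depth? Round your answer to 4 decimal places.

n = 4, Σx = 237, Σy = 79, Σxy = 4277.2, Σx² = 25643
Sxx = Σx² − (Σx)²/n = 25643 − 14042.25 = 11600.75
Sxy = Σxy − (Σx)(Σy)/n = 4277.2 − 4680.75 = -403.55
b = Sxy/Sxx = -403.55/11600.75 = -0.034787
a = ȳ − b·x̄ = 19.75 − (-0.034787)·59.25 = 21.811103
ŷ(37) = 21.811103 + (-0.034787)·37 = 20.524001
residual = y − ŷ = 19.7 − 20.524001 = -0.824001

-0.8240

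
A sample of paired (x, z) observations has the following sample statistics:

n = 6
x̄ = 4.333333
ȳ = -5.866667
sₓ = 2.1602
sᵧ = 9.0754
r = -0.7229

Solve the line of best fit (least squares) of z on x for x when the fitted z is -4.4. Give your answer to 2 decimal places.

3.85

b = r · sᵧ/sₓ = -0.7229 · 9.0754/2.1602 = -3.037037
a = ȳ − b·x̄ = -5.866667 − (-3.037037)·4.333333 = 7.293824
Set a + b·x = -4.4: x = (-4.4 − 7.293824) / (-3.037037) = 3.850406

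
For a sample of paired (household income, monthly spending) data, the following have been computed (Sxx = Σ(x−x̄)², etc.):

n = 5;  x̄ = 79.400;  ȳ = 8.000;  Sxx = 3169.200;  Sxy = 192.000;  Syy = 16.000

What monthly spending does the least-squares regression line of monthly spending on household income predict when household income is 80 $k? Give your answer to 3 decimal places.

b = Sxy/Sxx = 192/3169.2 = 0.060583
a = ȳ − b·x̄ = 8 − 0.060583·79.4 = 3.189701
ŷ(80) = a + b·80 = 3.189701 + 0.060583·80 = 8.036350

8.036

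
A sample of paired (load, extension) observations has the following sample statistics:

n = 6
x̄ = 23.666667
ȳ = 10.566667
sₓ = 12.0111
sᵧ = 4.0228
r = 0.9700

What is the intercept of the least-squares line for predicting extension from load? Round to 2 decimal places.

2.88

b = r · sᵧ/sₓ = 0.97 · 4.0228/12.0111 = 0.324876
a = ȳ − b·x̄ = 10.566667 − 0.324876·23.666667 = 2.877939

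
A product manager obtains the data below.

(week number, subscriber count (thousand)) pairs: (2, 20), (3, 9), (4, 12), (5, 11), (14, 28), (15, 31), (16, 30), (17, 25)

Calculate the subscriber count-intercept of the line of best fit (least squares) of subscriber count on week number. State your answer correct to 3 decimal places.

9.433

n = 8, Σx = 76, Σy = 166, Σxy = 1932, Σx² = 1020
Sxx = Σx² − (Σx)²/n = 1020 − 722 = 298
Sxy = Σxy − (Σx)(Σy)/n = 1932 − 1577 = 355
b = Sxy/Sxx = 355/298 = 1.191275
a = ȳ − b·x̄ = 20.75 − 1.191275·9.5 = 9.432886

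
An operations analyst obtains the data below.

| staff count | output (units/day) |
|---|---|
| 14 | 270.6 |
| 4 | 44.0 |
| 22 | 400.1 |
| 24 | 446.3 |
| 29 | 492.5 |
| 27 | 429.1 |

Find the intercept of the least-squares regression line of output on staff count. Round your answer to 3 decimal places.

n = 6, Σx = 120, Σy = 2082.6, Σxy = 49346, Σx² = 2842
Sxx = Σx² − (Σx)²/n = 2842 − 2400 = 442
Sxy = Σxy − (Σx)(Σy)/n = 49346 − 41652 = 7694
b = Sxy/Sxx = 7694/442 = 17.407240
a = ȳ − b·x̄ = 347.1 − 17.407240·20 = -1.044796

-1.045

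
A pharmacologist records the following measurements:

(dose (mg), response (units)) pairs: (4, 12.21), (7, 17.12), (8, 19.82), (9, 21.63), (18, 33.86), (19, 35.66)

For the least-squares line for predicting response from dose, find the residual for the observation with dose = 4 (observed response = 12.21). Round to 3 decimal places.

-0.824

n = 6, Σx = 65, Σy = 140.3, Σxy = 1808.93, Σx² = 895
Sxx = Σx² − (Σx)²/n = 895 − 704.166667 = 190.833333
Sxy = Σxy − (Σx)(Σy)/n = 1808.93 − 1519.916667 = 289.013333
b = Sxy/Sxx = 289.013333/190.833333 = 1.514480
a = ȳ − b·x̄ = 23.383333 − 1.514480·10.833333 = 6.976463
ŷ(4) = 6.976463 + 1.514480·4 = 13.034384
residual = y − ŷ = 12.21 − 13.034384 = -0.824384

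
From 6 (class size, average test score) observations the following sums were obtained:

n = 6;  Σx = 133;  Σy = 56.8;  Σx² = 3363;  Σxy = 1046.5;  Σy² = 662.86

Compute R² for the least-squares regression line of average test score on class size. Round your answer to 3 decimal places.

0.870

Sxx = Σx² − (Σx)²/n = 3363 − 2948.166667 = 414.833333
Sxy = Σxy − (Σx)(Σy)/n = 1046.5 − 1259.066667 = -212.566667
Syy = Σy² − (Σy)²/n = 662.86 − 537.706667 = 125.153333
R² = Sxy²/(Sxx·Syy) = (-212.566667)²/(414.833333·125.153333) = 0.870311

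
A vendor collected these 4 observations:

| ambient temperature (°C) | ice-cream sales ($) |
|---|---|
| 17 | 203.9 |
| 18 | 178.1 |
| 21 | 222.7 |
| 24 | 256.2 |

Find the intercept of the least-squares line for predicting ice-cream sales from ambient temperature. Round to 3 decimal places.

n = 4, Σx = 80, Σy = 860.9, Σxy = 17497.6, Σx² = 1630
Sxx = Σx² − (Σx)²/n = 1630 − 1600 = 30
Sxy = Σxy − (Σx)(Σy)/n = 17497.6 − 17218 = 279.6
b = Sxy/Sxx = 279.6/30 = 9.32
a = ȳ − b·x̄ = 215.225 − 9.32·20 = 28.825

28.825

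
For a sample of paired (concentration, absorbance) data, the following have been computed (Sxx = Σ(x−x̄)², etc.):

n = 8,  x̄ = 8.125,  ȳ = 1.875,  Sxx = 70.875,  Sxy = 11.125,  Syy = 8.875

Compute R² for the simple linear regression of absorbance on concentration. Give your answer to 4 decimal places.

R² = Sxy²/(Sxx·Syy) = (11.125)²/(70.875·8.875) = 0.196761

0.1968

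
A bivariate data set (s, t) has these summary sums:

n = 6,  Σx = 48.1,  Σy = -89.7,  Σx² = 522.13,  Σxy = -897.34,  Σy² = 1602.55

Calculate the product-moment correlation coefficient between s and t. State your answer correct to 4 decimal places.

-0.9433

Sxx = Σx² − (Σx)²/n = 522.13 − 385.601667 = 136.528333
Sxy = Σxy − (Σx)(Σy)/n = -897.34 − (-719.095) = -178.245
Syy = Σy² − (Σy)²/n = 1602.55 − 1341.015 = 261.535
r = Sxy/√(Sxx·Syy) = -178.245/√(35706.937658) = -178.245/188.962794 = -0.943281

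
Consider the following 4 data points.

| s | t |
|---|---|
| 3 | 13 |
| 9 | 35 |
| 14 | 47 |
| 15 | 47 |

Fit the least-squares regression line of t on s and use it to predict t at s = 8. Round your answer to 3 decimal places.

29.017

n = 4, Σx = 41, Σy = 142, Σxy = 1717, Σx² = 511
Sxx = Σx² − (Σx)²/n = 511 − 420.25 = 90.75
Sxy = Σxy − (Σx)(Σy)/n = 1717 − 1455.5 = 261.5
b = Sxy/Sxx = 261.5/90.75 = 2.881543
a = ȳ − b·x̄ = 35.5 − 2.881543·10.25 = 5.964187
ŷ(8) = a + b·8 = 5.964187 + 2.881543·8 = 29.016529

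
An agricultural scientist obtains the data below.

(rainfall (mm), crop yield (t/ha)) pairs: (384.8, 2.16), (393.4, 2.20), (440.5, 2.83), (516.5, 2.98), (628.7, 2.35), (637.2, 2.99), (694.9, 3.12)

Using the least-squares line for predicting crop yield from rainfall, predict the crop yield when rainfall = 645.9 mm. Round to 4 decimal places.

n = 7, Σx = 3696, Σy = 18.63, Σxy = 10033.194, Σx² = 2047820.64
Sxx = Σx² − (Σx)²/n = 2047820.64 − 1951488 = 96332.64
Sxy = Σxy − (Σx)(Σy)/n = 10033.194 − 9836.64 = 196.554
b = Sxy/Sxx = 196.554/96332.64 = 0.002040
a = ȳ − b·x̄ = 2.661429 − 0.002040·528 = 1.584114
ŷ(645.9) = a + b·645.9 = 1.584114 + 0.002040·645.9 = 2.901988

2.9020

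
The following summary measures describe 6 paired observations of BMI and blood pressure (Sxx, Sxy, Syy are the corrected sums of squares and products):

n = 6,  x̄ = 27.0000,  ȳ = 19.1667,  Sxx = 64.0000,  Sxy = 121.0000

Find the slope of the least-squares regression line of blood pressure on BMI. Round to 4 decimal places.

b = Sxy/Sxx = 121/64 = 1.890625

1.8906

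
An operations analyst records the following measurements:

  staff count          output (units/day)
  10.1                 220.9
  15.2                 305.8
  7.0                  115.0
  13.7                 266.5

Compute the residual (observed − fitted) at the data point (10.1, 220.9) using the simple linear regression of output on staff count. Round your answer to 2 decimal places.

24.47

n = 4, Σx = 46, Σy = 908.2, Σxy = 11335.3, Σx² = 569.74
Sxx = Σx² − (Σx)²/n = 569.74 − 529 = 40.74
Sxy = Σxy − (Σx)(Σy)/n = 11335.3 − 10444.3 = 891
b = Sxy/Sxx = 891/40.74 = 21.870398
a = ȳ − b·x̄ = 227.05 − 21.870398·11.5 = -24.459573
ŷ(10.1) = -24.459573 + 21.870398·10.1 = 196.431443
residual = y − ŷ = 220.9 − 196.431443 = 24.468557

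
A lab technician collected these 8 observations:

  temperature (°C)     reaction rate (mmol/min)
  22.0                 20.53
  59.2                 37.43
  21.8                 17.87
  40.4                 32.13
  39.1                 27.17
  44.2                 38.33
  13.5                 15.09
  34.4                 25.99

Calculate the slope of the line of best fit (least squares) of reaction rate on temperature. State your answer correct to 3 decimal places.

0.557

n = 8, Σx = 274.6, Σy = 214.54, Σxy = 8209.438, Σx² = 10944.1
Sxx = Σx² − (Σx)²/n = 10944.1 − 9425.645 = 1518.455
Sxy = Σxy − (Σx)(Σy)/n = 8209.438 − 7364.0855 = 845.3525
b = Sxy/Sxx = 845.3525/1518.455 = 0.556719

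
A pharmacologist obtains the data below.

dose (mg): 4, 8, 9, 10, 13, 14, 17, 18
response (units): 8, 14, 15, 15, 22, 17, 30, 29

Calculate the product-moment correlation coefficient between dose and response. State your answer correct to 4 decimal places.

n = 8, Σx = 93, Σy = 150, Σxy = 1985, Σx² = 1239, Σy² = 3224
Sxx = Σx² − (Σx)²/n = 1239 − 1081.125 = 157.875
Sxy = Σxy − (Σx)(Σy)/n = 1985 − 1743.75 = 241.25
Syy = Σy² − (Σy)²/n = 3224 − 2812.5 = 411.5
r = Sxy/√(Sxx·Syy) = 241.25/√(64965.5625) = 241.25/254.883429 = 0.946511

0.9465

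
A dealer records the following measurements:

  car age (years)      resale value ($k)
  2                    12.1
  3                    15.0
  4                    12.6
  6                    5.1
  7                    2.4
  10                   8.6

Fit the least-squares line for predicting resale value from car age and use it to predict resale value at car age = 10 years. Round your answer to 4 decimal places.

n = 6, Σx = 32, Σy = 55.8, Σxy = 253, Σx² = 214
Sxx = Σx² − (Σx)²/n = 214 − 170.666667 = 43.333333
Sxy = Σxy − (Σx)(Σy)/n = 253 − 297.6 = -44.6
b = Sxy/Sxx = -44.6/43.333333 = -1.029231
a = ȳ − b·x̄ = 9.3 − (-1.029231)·5.333333 = 14.789231
ŷ(10) = a + b·10 = 14.789231 + (-1.029231)·10 = 4.496923

4.4969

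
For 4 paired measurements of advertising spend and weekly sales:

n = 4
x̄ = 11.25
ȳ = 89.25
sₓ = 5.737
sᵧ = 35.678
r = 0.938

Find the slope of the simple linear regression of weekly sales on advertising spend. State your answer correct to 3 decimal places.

5.833

b = r · sᵧ/sₓ = 0.938 · 35.678/5.737 = 5.833356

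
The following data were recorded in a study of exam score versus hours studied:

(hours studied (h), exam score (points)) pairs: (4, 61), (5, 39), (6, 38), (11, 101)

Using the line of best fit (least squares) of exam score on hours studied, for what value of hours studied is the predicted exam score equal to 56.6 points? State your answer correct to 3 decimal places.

6.093

n = 4, Σx = 26, Σy = 239, Σxy = 1778, Σx² = 198
Sxx = Σx² − (Σx)²/n = 198 − 169 = 29
Sxy = Σxy − (Σx)(Σy)/n = 1778 − 1553.5 = 224.5
b = Sxy/Sxx = 224.5/29 = 7.741379
a = ȳ − b·x̄ = 59.75 − 7.741379·6.5 = 9.431034
Set a + b·x = 56.6: x = (56.6 − 9.431034) / 7.741379 = 6.093096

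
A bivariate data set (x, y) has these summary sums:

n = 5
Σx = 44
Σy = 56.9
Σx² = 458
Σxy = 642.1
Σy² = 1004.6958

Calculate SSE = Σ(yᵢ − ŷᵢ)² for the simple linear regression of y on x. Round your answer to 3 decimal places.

74.853

Sxx = Σx² − (Σx)²/n = 458 − 387.2 = 70.8
Sxy = Σxy − (Σx)(Σy)/n = 642.1 − 500.72 = 141.38
Syy = Σy² − (Σy)²/n = 1004.6958 − 647.522 = 357.1738
b = Sxy/Sxx = 141.38/70.8 = 1.996893
SSE = Syy − b·Sxy = 357.1738 − 1.996893·141.38 = 74.853116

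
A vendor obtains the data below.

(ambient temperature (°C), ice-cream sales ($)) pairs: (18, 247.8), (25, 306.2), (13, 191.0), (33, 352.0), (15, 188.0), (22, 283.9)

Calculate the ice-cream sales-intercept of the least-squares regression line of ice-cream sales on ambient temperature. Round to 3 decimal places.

n = 6, Σx = 126, Σy = 1568.9, Σxy = 35280.2, Σx² = 2916
Sxx = Σx² − (Σx)²/n = 2916 − 2646 = 270
Sxy = Σxy − (Σx)(Σy)/n = 35280.2 − 32946.9 = 2333.3
b = Sxy/Sxx = 2333.3/270 = 8.641852
a = ȳ − b·x̄ = 261.483333 − 8.641852·21 = 80.004444

80.004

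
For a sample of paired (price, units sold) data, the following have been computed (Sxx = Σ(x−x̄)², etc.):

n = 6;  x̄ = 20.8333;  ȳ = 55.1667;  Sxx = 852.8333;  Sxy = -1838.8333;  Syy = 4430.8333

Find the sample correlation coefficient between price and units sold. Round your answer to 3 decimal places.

-0.946

r = Sxy/√(Sxx·Syy) = -1838.8333/√(3778762.184989) = -1838.8333/1943.903852 = -0.945949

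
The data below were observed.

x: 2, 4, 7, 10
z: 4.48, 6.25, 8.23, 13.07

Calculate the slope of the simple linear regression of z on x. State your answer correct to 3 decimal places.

n = 4, Σx = 23, Σy = 32.03, Σxy = 222.27, Σx² = 169
Sxx = Σx² − (Σx)²/n = 169 − 132.25 = 36.75
Sxy = Σxy − (Σx)(Σy)/n = 222.27 − 184.1725 = 38.0975
b = Sxy/Sxx = 38.0975/36.75 = 1.036667

1.037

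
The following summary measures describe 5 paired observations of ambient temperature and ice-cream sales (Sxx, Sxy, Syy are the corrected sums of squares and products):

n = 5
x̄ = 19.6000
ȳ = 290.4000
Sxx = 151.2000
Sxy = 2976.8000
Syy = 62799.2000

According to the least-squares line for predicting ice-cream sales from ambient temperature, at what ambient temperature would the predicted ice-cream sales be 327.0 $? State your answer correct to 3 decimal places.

b = Sxy/Sxx = 2976.8/151.2 = 19.687831
a = ȳ − b·x̄ = 290.4 − 19.687831·19.6 = -95.481481
Set a + b·x = 327.0: x = (327.0 − (-95.481481)) / 19.687831 = 21.459016

21.459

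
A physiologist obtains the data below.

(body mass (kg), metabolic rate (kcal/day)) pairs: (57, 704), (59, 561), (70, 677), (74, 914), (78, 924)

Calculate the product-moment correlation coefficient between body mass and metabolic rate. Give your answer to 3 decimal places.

0.821

n = 5, Σx = 338, Σy = 3780, Σxy = 260325, Σx² = 23190, Σy² = 2957838
Sxx = Σx² − (Σx)²/n = 23190 − 22848.8 = 341.2
Sxy = Σxy − (Σx)(Σy)/n = 260325 − 255528 = 4797
Syy = Σy² − (Σy)²/n = 2957838 − 2857680 = 100158
r = Sxy/√(Sxx·Syy) = 4797/√(34173909.6) = 4797/5845.845499 = 0.820583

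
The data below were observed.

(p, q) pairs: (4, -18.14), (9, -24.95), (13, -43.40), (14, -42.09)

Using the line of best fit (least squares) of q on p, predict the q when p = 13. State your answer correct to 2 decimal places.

n = 4, Σx = 40, Σy = -128.58, Σxy = -1450.57, Σx² = 462
Sxx = Σx² − (Σx)²/n = 462 − 400 = 62
Sxy = Σxy − (Σx)(Σy)/n = -1450.57 − (-1285.8) = -164.77
b = Sxy/Sxx = -164.77/62 = -2.657581
a = ȳ − b·x̄ = -32.145 − (-2.657581)·10 = -5.569194
ŷ(13) = a + b·13 = -5.569194 + (-2.657581)·13 = -40.117742

-40.12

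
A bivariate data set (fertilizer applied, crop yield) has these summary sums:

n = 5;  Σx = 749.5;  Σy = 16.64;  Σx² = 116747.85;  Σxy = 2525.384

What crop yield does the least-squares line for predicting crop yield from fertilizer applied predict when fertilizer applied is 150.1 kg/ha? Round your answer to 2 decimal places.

3.33

Sxx = Σx² − (Σx)²/n = 116747.85 − 112350.05 = 4397.8
Sxy = Σxy − (Σx)(Σy)/n = 2525.384 − 2494.336 = 31.048
b = Sxy/Sxx = 31.048/4397.8 = 0.007060
a = ȳ − b·x̄ = 3.328 − 0.007060·149.9 = 2.269722
ŷ(150.1) = a + b·150.1 = 2.269722 + 0.007060·150.1 = 3.329412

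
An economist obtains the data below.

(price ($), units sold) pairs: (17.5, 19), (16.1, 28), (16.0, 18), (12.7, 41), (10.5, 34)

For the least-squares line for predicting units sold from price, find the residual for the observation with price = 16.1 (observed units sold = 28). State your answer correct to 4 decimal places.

4.1680

n = 5, Σx = 72.8, Σy = 140, Σxy = 1949, Σx² = 1093
Sxx = Σx² − (Σx)²/n = 1093 − 1059.968 = 33.032
Sxy = Σxy − (Σx)(Σy)/n = 1949 − 2038.4 = -89.4
b = Sxy/Sxx = -89.4/33.032 = -2.706466
a = ȳ − b·x̄ = 28 − (-2.706466)·14.56 = 67.406152
ŷ(16.1) = 67.406152 + (-2.706466)·16.1 = 23.832042
residual = y − ŷ = 28 − 23.832042 = 4.167958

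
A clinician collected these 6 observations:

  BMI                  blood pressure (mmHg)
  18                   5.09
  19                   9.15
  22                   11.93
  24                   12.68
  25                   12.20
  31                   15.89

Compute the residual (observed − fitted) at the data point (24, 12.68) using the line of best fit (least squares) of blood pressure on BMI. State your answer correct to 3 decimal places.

n = 6, Σx = 139, Σy = 66.94, Σxy = 1629.84, Σx² = 3331
Sxx = Σx² − (Σx)²/n = 3331 − 3220.166667 = 110.833333
Sxy = Σxy − (Σx)(Σy)/n = 1629.84 − 1550.776667 = 79.063333
b = Sxy/Sxx = 79.063333/110.833333 = 0.713353
a = ȳ − b·x̄ = 11.156667 − 0.713353·23.166667 = -5.369353
ŷ(24) = -5.369353 + 0.713353·24 = 11.751128
residual = y − ŷ = 12.68 − 11.751128 = 0.928872

0.929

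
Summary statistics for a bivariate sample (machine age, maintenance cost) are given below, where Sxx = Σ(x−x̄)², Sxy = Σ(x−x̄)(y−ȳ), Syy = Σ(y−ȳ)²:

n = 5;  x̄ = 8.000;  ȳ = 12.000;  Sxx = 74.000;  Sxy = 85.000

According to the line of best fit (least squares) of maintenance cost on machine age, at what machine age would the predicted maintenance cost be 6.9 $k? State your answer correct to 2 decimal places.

3.56

b = Sxy/Sxx = 85/74 = 1.148649
a = ȳ − b·x̄ = 12 − 1.148649·8 = 2.810811
Set a + b·x = 6.9: x = (6.9 − 2.810811) / 1.148649 = 3.56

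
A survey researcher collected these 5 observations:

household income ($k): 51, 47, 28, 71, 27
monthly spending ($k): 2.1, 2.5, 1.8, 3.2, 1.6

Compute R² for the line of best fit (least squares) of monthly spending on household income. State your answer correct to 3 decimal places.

n = 5, Σx = 224, Σy = 11.2, Σxy = 545.4, Σx² = 11364, Σy² = 26.7
Sxx = Σx² − (Σx)²/n = 11364 − 10035.2 = 1328.8
Sxy = Σxy − (Σx)(Σy)/n = 545.4 − 501.76 = 43.64
Syy = Σy² − (Σy)²/n = 26.7 − 25.088 = 1.612
R² = Sxy²/(Sxx·Syy) = (43.64)²/(1328.8·1.612) = 0.889088

0.889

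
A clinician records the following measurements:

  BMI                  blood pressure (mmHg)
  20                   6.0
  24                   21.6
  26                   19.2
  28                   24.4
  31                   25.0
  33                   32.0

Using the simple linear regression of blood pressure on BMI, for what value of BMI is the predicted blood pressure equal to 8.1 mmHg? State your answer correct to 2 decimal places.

n = 6, Σx = 162, Σy = 128.2, Σxy = 3651.8, Σx² = 4486
Sxx = Σx² − (Σx)²/n = 4486 − 4374 = 112
Sxy = Σxy − (Σx)(Σy)/n = 3651.8 − 3461.4 = 190.4
b = Sxy/Sxx = 190.4/112 = 1.7
a = ȳ − b·x̄ = 21.366667 − 1.7·27 = -24.533333
Set a + b·x = 8.1: x = (8.1 − (-24.533333)) / 1.7 = 19.196078

19.20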